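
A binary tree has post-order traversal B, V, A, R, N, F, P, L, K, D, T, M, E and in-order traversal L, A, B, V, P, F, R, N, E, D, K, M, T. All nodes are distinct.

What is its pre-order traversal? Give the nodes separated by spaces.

E L P A V B F N R M D K T

The last element of post-order is the root; it splits in-order into left and right subtrees.
Root E: left subtree has 8 nodes {L, A, B, V, P, F, R, N}, right has 4 {D, K, M, T}.
  Root L: left subtree has 0 nodes { }, right has 7 {A, B, V, P, F, R, N}.
    Root P: left subtree has 3 nodes {A, B, V}, right has 3 {F, R, N}.
      Root A: left subtree has 0 nodes { }, right has 2 {B, V}.
        Root V: left subtree has 1 node {B}, right has 0 { }.
      Root F: left subtree has 0 nodes { }, right has 2 {R, N}.
        Root N: left subtree has 1 node {R}, right has 0 { }.
  Root M: left subtree has 2 nodes {D, K}, right has 1 {T}.
    Root D: left subtree has 0 nodes { }, right has 1 {K}.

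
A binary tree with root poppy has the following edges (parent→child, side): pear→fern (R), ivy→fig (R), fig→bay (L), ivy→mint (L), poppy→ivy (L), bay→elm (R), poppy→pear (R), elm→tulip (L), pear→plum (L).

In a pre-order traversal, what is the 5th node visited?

Pre-order visits the node, then its left subtree, then its right subtree.
Visit poppy.
At poppy: go left to ivy.
  Visit ivy.
  At ivy: go left to mint.
    mint is a leaf — visit mint.
  At ivy: go right to fig.
    Visit fig.
    At fig: go left to bay.
      Visit bay.
      At bay: no left child.
      At bay: go right to elm.
        Visit elm.
        At elm: go left to tulip.
          tulip is a leaf — visit tulip.
        At elm: no right child.
    At fig: no right child.
At poppy: go right to pear.
  Visit pear.
  At pear: go left to plum.
    plum is a leaf — visit plum.
  At pear: go right to fern.
    fern is a leaf — visit fern.
Full pre-order sequence: poppy, ivy, mint, fig, bay, elm, tulip, pear, plum, fern.

bay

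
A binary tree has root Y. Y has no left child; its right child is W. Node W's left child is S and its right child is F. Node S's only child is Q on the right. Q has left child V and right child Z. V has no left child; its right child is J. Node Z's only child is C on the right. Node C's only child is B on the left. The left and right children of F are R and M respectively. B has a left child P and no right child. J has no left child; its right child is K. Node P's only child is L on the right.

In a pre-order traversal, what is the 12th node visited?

L

Pre-order visits the node, then its left subtree, then its right subtree.
Visit Y.
At Y: no left child.
At Y: go right to W.
  Visit W.
  At W: go left to S.
    Visit S.
    At S: no left child.
    At S: go right to Q.
      Visit Q.
      At Q: go left to V.
        Visit V.
        At V: no left child.
        At V: go right to J.
          Visit J.
          At J: no left child.
          At J: go right to K.
            K is a leaf — visit K.
      At Q: go right to Z.
        Visit Z.
        At Z: no left child.
        At Z: go right to C.
          Visit C.
          At C: go left to B.
            Visit B.
            At B: go left to P.
              Visit P.
              At P: no left child.
              At P: go right to L.
                L is a leaf — visit L.
            At B: no right child.
          At C: no right child.
  At W: go right to F.
    Visit F.
    At F: go left to R.
      R is a leaf — visit R.
    At F: go right to M.
      M is a leaf — visit M.
Full pre-order sequence: Y, W, S, Q, V, J, K, Z, C, B, P, L, F, R, M.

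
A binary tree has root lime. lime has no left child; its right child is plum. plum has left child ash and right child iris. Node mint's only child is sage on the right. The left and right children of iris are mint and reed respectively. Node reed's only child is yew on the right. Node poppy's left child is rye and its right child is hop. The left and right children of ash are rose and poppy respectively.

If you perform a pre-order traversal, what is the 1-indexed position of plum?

Pre-order visits the node, then its left subtree, then its right subtree.
Visit lime.
At lime: no left child.
At lime: go right to plum.
  Visit plum.
  At plum: go left to ash.
    Visit ash.
    At ash: go left to rose.
      rose is a leaf — visit rose.
    At ash: go right to poppy.
      Visit poppy.
      At poppy: go left to rye.
        rye is a leaf — visit rye.
      At poppy: go right to hop.
        hop is a leaf — visit hop.
  At plum: go right to iris.
    Visit iris.
    At iris: go left to mint.
      Visit mint.
      At mint: no left child.
      At mint: go right to sage.
        sage is a leaf — visit sage.
    At iris: go right to reed.
      Visit reed.
      At reed: no left child.
      At reed: go right to yew.
        yew is a leaf — visit yew.
Full pre-order sequence: lime, plum, ash, rose, poppy, rye, hop, iris, mint, sage, reed, yew.

2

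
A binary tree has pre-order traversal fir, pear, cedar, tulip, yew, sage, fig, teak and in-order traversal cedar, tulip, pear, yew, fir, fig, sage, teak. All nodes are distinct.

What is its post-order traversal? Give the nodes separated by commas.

tulip, cedar, yew, pear, fig, teak, sage, fir

The first element of pre-order is the root; it splits in-order into left and right subtrees.
Root fir: left subtree has 4 nodes {cedar, tulip, pear, yew}, right has 3 {fig, sage, teak}.
  Root pear: left subtree has 2 nodes {cedar, tulip}, right has 1 {yew}.
    Root cedar: left subtree has 0 nodes { }, right has 1 {tulip}.
  Root sage: left subtree has 1 node {fig}, right has 1 {teak}.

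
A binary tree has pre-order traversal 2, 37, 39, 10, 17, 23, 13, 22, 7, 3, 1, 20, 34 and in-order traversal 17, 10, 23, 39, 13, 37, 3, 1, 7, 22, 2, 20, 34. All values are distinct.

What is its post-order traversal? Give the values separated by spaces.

17 23 10 13 39 1 3 7 22 37 34 20 2

The first element of pre-order is the root; it splits in-order into left and right subtrees.
Root 2: left subtree has 10 nodes {17, 10, 23, 39, 13, 37, 3, 1, 7, 22}, right has 2 {20, 34}.
  Root 37: left subtree has 5 nodes {17, 10, 23, 39, 13}, right has 4 {3, 1, 7, 22}.
    Root 39: left subtree has 3 nodes {17, 10, 23}, right has 1 {13}.
      Root 10: left subtree has 1 node {17}, right has 1 {23}.
    Root 22: left subtree has 3 nodes {3, 1, 7}, right has 0 { }.
      Root 7: left subtree has 2 nodes {3, 1}, right has 0 { }.
        Root 3: left subtree has 0 nodes { }, right has 1 {1}.
  Root 20: left subtree has 0 nodes { }, right has 1 {34}.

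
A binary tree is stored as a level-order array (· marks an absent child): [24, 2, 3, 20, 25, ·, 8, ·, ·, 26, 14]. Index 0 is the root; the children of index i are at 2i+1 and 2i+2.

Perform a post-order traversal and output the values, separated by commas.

Post-order visits the left subtree, then the right subtree, then the node.
At 24: go left to 2.
  At 2: go left to 20.
    20 is a leaf — visit 20.
  At 2: go right to 25.
    At 25: go left to 26.
      26 is a leaf — visit 26.
    At 25: go right to 14.
      14 is a leaf — visit 14.
    Visit 25.
  Visit 2.
At 24: go right to 3.
  At 3: no left child.
  At 3: go right to 8.
    8 is a leaf — visit 8.
  Visit 3.
Visit 24.

20, 26, 14, 25, 2, 8, 3, 24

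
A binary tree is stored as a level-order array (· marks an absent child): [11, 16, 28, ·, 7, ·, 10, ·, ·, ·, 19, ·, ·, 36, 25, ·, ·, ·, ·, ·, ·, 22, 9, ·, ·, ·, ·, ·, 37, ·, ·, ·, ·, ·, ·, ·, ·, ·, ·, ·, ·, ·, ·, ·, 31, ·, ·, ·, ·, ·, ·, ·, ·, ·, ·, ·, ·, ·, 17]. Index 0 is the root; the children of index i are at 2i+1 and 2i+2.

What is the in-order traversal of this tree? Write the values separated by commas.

16, 7, 22, 31, 19, 9, 11, 28, 36, 37, 17, 10, 25

In-order visits the left subtree, then the node, then the right subtree.
At 11: go left to 16.
  At 16: no left child.
  Visit 16.
  At 16: go right to 7.
    At 7: no left child.
    Visit 7.
    At 7: go right to 19.
      At 19: go left to 22.
        At 22: no left child.
        Visit 22.
        At 22: go right to 31.
          31 is a leaf — visit 31.
      Visit 19.
      At 19: go right to 9.
        9 is a leaf — visit 9.
Visit 11.
At 11: go right to 28.
  At 28: no left child.
  Visit 28.
  At 28: go right to 10.
    At 10: go left to 36.
      At 36: no left child.
      Visit 36.
      At 36: go right to 37.
        At 37: no left child.
        Visit 37.
        At 37: go right to 17.
          17 is a leaf — visit 17.
    Visit 10.
    At 10: go right to 25.
      25 is a leaf — visit 25.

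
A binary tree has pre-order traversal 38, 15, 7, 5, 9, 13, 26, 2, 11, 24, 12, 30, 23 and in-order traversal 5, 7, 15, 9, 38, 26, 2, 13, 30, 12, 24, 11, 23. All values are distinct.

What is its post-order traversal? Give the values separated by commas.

The first element of pre-order is the root; it splits in-order into left and right subtrees.
Root 38: left subtree has 4 nodes {5, 7, 15, 9}, right has 8 {26, 2, 13, 30, 12, 24, 11, 23}.
  Root 15: left subtree has 2 nodes {5, 7}, right has 1 {9}.
    Root 7: left subtree has 1 node {5}, right has 0 { }.
  Root 13: left subtree has 2 nodes {26, 2}, right has 5 {30, 12, 24, 11, 23}.
    Root 26: left subtree has 0 nodes { }, right has 1 {2}.
    Root 11: left subtree has 3 nodes {30, 12, 24}, right has 1 {23}.
      Root 24: left subtree has 2 nodes {30, 12}, right has 0 { }.
        Root 12: left subtree has 1 node {30}, right has 0 { }.

5, 7, 9, 15, 2, 26, 30, 12, 24, 23, 11, 13, 38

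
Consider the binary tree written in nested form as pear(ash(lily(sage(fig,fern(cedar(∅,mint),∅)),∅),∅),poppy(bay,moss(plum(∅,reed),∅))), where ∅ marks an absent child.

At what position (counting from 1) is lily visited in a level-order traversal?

Level-order visits nodes level by level from the root, left to right within each level.
Level 0: pear
Level 1: ash, poppy
Level 2: lily, bay, moss
Level 3: sage, plum
Level 4: fig, fern, reed
Level 5: cedar
Level 6: mint
Full level-order sequence: pear, ash, poppy, lily, bay, moss, sage, plum, fig, fern, reed, cedar, mint.

4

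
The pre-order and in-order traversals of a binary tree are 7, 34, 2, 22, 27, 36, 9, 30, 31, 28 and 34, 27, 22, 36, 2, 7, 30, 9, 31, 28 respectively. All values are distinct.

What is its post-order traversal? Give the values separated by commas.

The first element of pre-order is the root; it splits in-order into left and right subtrees.
Root 7: left subtree has 5 nodes {34, 27, 22, 36, 2}, right has 4 {30, 9, 31, 28}.
  Root 34: left subtree has 0 nodes { }, right has 4 {27, 22, 36, 2}.
    Root 2: left subtree has 3 nodes {27, 22, 36}, right has 0 { }.
      Root 22: left subtree has 1 node {27}, right has 1 {36}.
  Root 9: left subtree has 1 node {30}, right has 2 {31, 28}.
    Root 31: left subtree has 0 nodes { }, right has 1 {28}.

27, 36, 22, 2, 34, 30, 28, 31, 9, 7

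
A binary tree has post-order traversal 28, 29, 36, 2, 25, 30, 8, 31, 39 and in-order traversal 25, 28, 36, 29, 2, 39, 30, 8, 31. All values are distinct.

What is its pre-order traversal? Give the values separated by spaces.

The last element of post-order is the root; it splits in-order into left and right subtrees.
Root 39: left subtree has 5 nodes {25, 28, 36, 29, 2}, right has 3 {30, 8, 31}.
  Root 25: left subtree has 0 nodes { }, right has 4 {28, 36, 29, 2}.
    Root 2: left subtree has 3 nodes {28, 36, 29}, right has 0 { }.
      Root 36: left subtree has 1 node {28}, right has 1 {29}.
  Root 31: left subtree has 2 nodes {30, 8}, right has 0 { }.
    Root 8: left subtree has 1 node {30}, right has 0 { }.

39 25 2 36 28 29 31 8 30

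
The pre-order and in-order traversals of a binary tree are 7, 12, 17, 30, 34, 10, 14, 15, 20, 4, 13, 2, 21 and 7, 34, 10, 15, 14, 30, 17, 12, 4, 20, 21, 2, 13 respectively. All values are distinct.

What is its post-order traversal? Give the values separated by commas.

The first element of pre-order is the root; it splits in-order into left and right subtrees.
Root 7: left subtree has 0 nodes { }, right has 12 {34, 10, 15, 14, 30, 17, 12, 4, 20, 21, 2, 13}.
  Root 12: left subtree has 6 nodes {34, 10, 15, 14, 30, 17}, right has 5 {4, 20, 21, 2, 13}.
    Root 17: left subtree has 5 nodes {34, 10, 15, 14, 30}, right has 0 { }.
      Root 30: left subtree has 4 nodes {34, 10, 15, 14}, right has 0 { }.
        Root 34: left subtree has 0 nodes { }, right has 3 {10, 15, 14}.
          Root 10: left subtree has 0 nodes { }, right has 2 {15, 14}.
            Root 14: left subtree has 1 node {15}, right has 0 { }.
    Root 20: left subtree has 1 node {4}, right has 3 {21, 2, 13}.
      Root 13: left subtree has 2 nodes {21, 2}, right has 0 { }.
        Root 2: left subtree has 1 node {21}, right has 0 { }.

15, 14, 10, 34, 30, 17, 4, 21, 2, 13, 20, 12, 7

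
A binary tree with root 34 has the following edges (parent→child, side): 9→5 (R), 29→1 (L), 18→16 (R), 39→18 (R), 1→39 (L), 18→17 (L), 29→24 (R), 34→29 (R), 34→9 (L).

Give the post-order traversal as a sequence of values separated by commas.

Post-order visits the left subtree, then the right subtree, then the node.
At 34: go left to 9.
  At 9: no left child.
  At 9: go right to 5.
    5 is a leaf — visit 5.
  Visit 9.
At 34: go right to 29.
  At 29: go left to 1.
    At 1: go left to 39.
      At 39: no left child.
      At 39: go right to 18.
        At 18: go left to 17.
          17 is a leaf — visit 17.
        At 18: go right to 16.
          16 is a leaf — visit 16.
        Visit 18.
      Visit 39.
    At 1: no right child.
    Visit 1.
  At 29: go right to 24.
    24 is a leaf — visit 24.
  Visit 29.
Visit 34.

5, 9, 17, 16, 18, 39, 1, 24, 29, 34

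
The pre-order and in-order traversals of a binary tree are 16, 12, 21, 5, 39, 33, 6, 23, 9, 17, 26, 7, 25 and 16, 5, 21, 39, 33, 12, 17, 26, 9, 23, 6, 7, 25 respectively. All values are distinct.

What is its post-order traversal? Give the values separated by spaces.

5 33 39 21 26 17 9 23 25 7 6 12 16

The first element of pre-order is the root; it splits in-order into left and right subtrees.
Root 16: left subtree has 0 nodes { }, right has 12 {5, 21, 39, 33, 12, 17, 26, 9, 23, 6, 7, 25}.
  Root 12: left subtree has 4 nodes {5, 21, 39, 33}, right has 7 {17, 26, 9, 23, 6, 7, 25}.
    Root 21: left subtree has 1 node {5}, right has 2 {39, 33}.
      Root 39: left subtree has 0 nodes { }, right has 1 {33}.
    Root 6: left subtree has 4 nodes {17, 26, 9, 23}, right has 2 {7, 25}.
      Root 23: left subtree has 3 nodes {17, 26, 9}, right has 0 { }.
        Root 9: left subtree has 2 nodes {17, 26}, right has 0 { }.
          Root 17: left subtree has 0 nodes { }, right has 1 {26}.
      Root 7: left subtree has 0 nodes { }, right has 1 {25}.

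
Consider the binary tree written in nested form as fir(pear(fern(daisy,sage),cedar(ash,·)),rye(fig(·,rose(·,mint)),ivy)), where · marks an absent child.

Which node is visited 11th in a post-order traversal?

rye

Post-order visits the left subtree, then the right subtree, then the node.
At fir: go left to pear.
  At pear: go left to fern.
    At fern: go left to daisy.
      daisy is a leaf — visit daisy.
    At fern: go right to sage.
      sage is a leaf — visit sage.
    Visit fern.
  At pear: go right to cedar.
    At cedar: go left to ash.
      ash is a leaf — visit ash.
    At cedar: no right child.
    Visit cedar.
  Visit pear.
At fir: go right to rye.
  At rye: go left to fig.
    At fig: no left child.
    At fig: go right to rose.
      At rose: no left child.
      At rose: go right to mint.
        mint is a leaf — visit mint.
      Visit rose.
    Visit fig.
  At rye: go right to ivy.
    ivy is a leaf — visit ivy.
  Visit rye.
Visit fir.
Full post-order sequence: daisy, sage, fern, ash, cedar, pear, mint, rose, fig, ivy, rye, fir.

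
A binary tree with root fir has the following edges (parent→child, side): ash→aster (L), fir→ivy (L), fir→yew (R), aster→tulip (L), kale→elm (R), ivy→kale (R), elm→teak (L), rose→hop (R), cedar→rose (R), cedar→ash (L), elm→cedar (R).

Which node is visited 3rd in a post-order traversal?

aster

Post-order visits the left subtree, then the right subtree, then the node.
At fir: go left to ivy.
  At ivy: no left child.
  At ivy: go right to kale.
    At kale: no left child.
    At kale: go right to elm.
      At elm: go left to teak.
        teak is a leaf — visit teak.
      At elm: go right to cedar.
        At cedar: go left to ash.
          At ash: go left to aster.
            At aster: go left to tulip.
              tulip is a leaf — visit tulip.
            At aster: no right child.
            Visit aster.
          At ash: no right child.
          Visit ash.
        At cedar: go right to rose.
          At rose: no left child.
          At rose: go right to hop.
            hop is a leaf — visit hop.
          Visit rose.
        Visit cedar.
      Visit elm.
    Visit kale.
  Visit ivy.
At fir: go right to yew.
  yew is a leaf — visit yew.
Visit fir.
Full post-order sequence: teak, tulip, aster, ash, hop, rose, cedar, elm, kale, ivy, yew, fir.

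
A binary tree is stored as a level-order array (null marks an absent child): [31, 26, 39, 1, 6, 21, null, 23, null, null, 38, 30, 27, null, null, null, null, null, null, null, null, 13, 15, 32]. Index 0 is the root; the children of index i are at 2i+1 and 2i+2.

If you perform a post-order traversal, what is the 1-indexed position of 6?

6

Post-order visits the left subtree, then the right subtree, then the node.
At 31: go left to 26.
  At 26: go left to 1.
    At 1: go left to 23.
      23 is a leaf — visit 23.
    At 1: no right child.
    Visit 1.
  At 26: go right to 6.
    At 6: no left child.
    At 6: go right to 38.
      At 38: go left to 13.
        13 is a leaf — visit 13.
      At 38: go right to 15.
        15 is a leaf — visit 15.
      Visit 38.
    Visit 6.
  Visit 26.
At 31: go right to 39.
  At 39: go left to 21.
    At 21: go left to 30.
      At 30: go left to 32.
        32 is a leaf — visit 32.
      At 30: no right child.
      Visit 30.
    At 21: go right to 27.
      27 is a leaf — visit 27.
    Visit 21.
  At 39: no right child.
  Visit 39.
Visit 31.
Full post-order sequence: 23, 1, 13, 15, 38, 6, 26, 32, 30, 27, 21, 39, 31.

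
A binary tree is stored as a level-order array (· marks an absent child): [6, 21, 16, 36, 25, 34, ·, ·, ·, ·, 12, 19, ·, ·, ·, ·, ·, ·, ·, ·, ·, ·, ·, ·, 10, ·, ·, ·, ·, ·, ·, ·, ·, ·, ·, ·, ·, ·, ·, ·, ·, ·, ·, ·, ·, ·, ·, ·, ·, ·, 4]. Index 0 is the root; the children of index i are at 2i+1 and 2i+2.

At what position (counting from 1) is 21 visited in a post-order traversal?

4

Post-order visits the left subtree, then the right subtree, then the node.
At 6: go left to 21.
  At 21: go left to 36.
    36 is a leaf — visit 36.
  At 21: go right to 25.
    At 25: no left child.
    At 25: go right to 12.
      12 is a leaf — visit 12.
    Visit 25.
  Visit 21.
At 6: go right to 16.
  At 16: go left to 34.
    At 34: go left to 19.
      At 19: no left child.
      At 19: go right to 10.
        At 10: no left child.
        At 10: go right to 4.
          4 is a leaf — visit 4.
        Visit 10.
      Visit 19.
    At 34: no right child.
    Visit 34.
  At 16: no right child.
  Visit 16.
Visit 6.
Full post-order sequence: 36, 12, 25, 21, 4, 10, 19, 34, 16, 6.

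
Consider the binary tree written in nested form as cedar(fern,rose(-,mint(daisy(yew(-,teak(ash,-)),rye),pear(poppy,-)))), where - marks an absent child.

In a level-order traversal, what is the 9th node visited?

Level-order visits nodes level by level from the root, left to right within each level.
Level 0: cedar
Level 1: fern, rose
Level 2: mint
Level 3: daisy, pear
Level 4: yew, rye, poppy
Level 5: teak
Level 6: ash
Full level-order sequence: cedar, fern, rose, mint, daisy, pear, yew, rye, poppy, teak, ash.

poppy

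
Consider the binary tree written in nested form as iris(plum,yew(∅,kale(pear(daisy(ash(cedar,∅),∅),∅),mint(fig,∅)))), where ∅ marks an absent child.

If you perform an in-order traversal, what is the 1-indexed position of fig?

In-order visits the left subtree, then the node, then the right subtree.
At iris: go left to plum.
  plum is a leaf — visit plum.
Visit iris.
At iris: go right to yew.
  At yew: no left child.
  Visit yew.
  At yew: go right to kale.
    At kale: go left to pear.
      At pear: go left to daisy.
        At daisy: go left to ash.
          At ash: go left to cedar.
            cedar is a leaf — visit cedar.
          Visit ash.
          At ash: no right child.
        Visit daisy.
        At daisy: no right child.
      Visit pear.
      At pear: no right child.
    Visit kale.
    At kale: go right to mint.
      At mint: go left to fig.
        fig is a leaf — visit fig.
      Visit mint.
      At mint: no right child.
Full in-order sequence: plum, iris, yew, cedar, ash, daisy, pear, kale, fig, mint.

9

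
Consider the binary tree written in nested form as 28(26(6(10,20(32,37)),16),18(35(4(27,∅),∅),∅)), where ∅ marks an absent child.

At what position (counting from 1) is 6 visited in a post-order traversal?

5

Post-order visits the left subtree, then the right subtree, then the node.
At 28: go left to 26.
  At 26: go left to 6.
    At 6: go left to 10.
      10 is a leaf — visit 10.
    At 6: go right to 20.
      At 20: go left to 32.
        32 is a leaf — visit 32.
      At 20: go right to 37.
        37 is a leaf — visit 37.
      Visit 20.
    Visit 6.
  At 26: go right to 16.
    16 is a leaf — visit 16.
  Visit 26.
At 28: go right to 18.
  At 18: go left to 35.
    At 35: go left to 4.
      At 4: go left to 27.
        27 is a leaf — visit 27.
      At 4: no right child.
      Visit 4.
    At 35: no right child.
    Visit 35.
  At 18: no right child.
  Visit 18.
Visit 28.
Full post-order sequence: 10, 32, 37, 20, 6, 16, 26, 27, 4, 35, 18, 28.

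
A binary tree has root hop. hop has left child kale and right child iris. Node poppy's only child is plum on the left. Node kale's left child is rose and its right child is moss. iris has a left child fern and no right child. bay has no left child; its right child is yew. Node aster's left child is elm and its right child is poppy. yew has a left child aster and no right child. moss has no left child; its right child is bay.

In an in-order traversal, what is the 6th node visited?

In-order visits the left subtree, then the node, then the right subtree.
At hop: go left to kale.
  At kale: go left to rose.
    rose is a leaf — visit rose.
  Visit kale.
  At kale: go right to moss.
    At moss: no left child.
    Visit moss.
    At moss: go right to bay.
      At bay: no left child.
      Visit bay.
      At bay: go right to yew.
        At yew: go left to aster.
          At aster: go left to elm.
            elm is a leaf — visit elm.
          Visit aster.
          At aster: go right to poppy.
            At poppy: go left to plum.
              plum is a leaf — visit plum.
            Visit poppy.
            At poppy: no right child.
        Visit yew.
        At yew: no right child.
Visit hop.
At hop: go right to iris.
  At iris: go left to fern.
    fern is a leaf — visit fern.
  Visit iris.
  At iris: no right child.
Full in-order sequence: rose, kale, moss, bay, elm, aster, plum, poppy, yew, hop, fern, iris.

aster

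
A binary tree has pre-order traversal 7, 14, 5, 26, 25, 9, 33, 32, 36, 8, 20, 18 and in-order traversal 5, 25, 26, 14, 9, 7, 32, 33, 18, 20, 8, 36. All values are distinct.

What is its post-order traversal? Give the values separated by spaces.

25 26 5 9 14 32 18 20 8 36 33 7

The first element of pre-order is the root; it splits in-order into left and right subtrees.
Root 7: left subtree has 5 nodes {5, 25, 26, 14, 9}, right has 6 {32, 33, 18, 20, 8, 36}.
  Root 14: left subtree has 3 nodes {5, 25, 26}, right has 1 {9}.
    Root 5: left subtree has 0 nodes { }, right has 2 {25, 26}.
      Root 26: left subtree has 1 node {25}, right has 0 { }.
  Root 33: left subtree has 1 node {32}, right has 4 {18, 20, 8, 36}.
    Root 36: left subtree has 3 nodes {18, 20, 8}, right has 0 { }.
      Root 8: left subtree has 2 nodes {18, 20}, right has 0 { }.
        Root 20: left subtree has 1 node {18}, right has 0 { }.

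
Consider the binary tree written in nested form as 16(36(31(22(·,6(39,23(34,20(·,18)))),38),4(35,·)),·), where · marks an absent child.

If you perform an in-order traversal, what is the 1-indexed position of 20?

6

In-order visits the left subtree, then the node, then the right subtree.
At 16: go left to 36.
  At 36: go left to 31.
    At 31: go left to 22.
      At 22: no left child.
      Visit 22.
      At 22: go right to 6.
        At 6: go left to 39.
          39 is a leaf — visit 39.
        Visit 6.
        At 6: go right to 23.
          At 23: go left to 34.
            34 is a leaf — visit 34.
          Visit 23.
          At 23: go right to 20.
            At 20: no left child.
            Visit 20.
            At 20: go right to 18.
              18 is a leaf — visit 18.
    Visit 31.
    At 31: go right to 38.
      38 is a leaf — visit 38.
  Visit 36.
  At 36: go right to 4.
    At 4: go left to 35.
      35 is a leaf — visit 35.
    Visit 4.
    At 4: no right child.
Visit 16.
At 16: no right child.
Full in-order sequence: 22, 39, 6, 34, 23, 20, 18, 31, 38, 36, 35, 4, 16.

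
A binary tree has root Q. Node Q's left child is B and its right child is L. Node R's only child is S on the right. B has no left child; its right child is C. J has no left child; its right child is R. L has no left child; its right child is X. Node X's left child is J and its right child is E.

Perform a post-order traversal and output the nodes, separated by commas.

Post-order visits the left subtree, then the right subtree, then the node.
At Q: go left to B.
  At B: no left child.
  At B: go right to C.
    C is a leaf — visit C.
  Visit B.
At Q: go right to L.
  At L: no left child.
  At L: go right to X.
    At X: go left to J.
      At J: no left child.
      At J: go right to R.
        At R: no left child.
        At R: go right to S.
          S is a leaf — visit S.
        Visit R.
      Visit J.
    At X: go right to E.
      E is a leaf — visit E.
    Visit X.
  Visit L.
Visit Q.

C, B, S, R, J, E, X, L, Q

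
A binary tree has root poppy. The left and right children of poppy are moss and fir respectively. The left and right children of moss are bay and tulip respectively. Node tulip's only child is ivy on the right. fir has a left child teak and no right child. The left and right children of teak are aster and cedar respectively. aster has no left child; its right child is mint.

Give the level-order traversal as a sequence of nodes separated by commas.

poppy, moss, fir, bay, tulip, teak, ivy, aster, cedar, mint

Level-order visits nodes level by level from the root, left to right within each level.
Level 0: poppy
Level 1: moss, fir
Level 2: bay, tulip, teak
Level 3: ivy, aster, cedar
Level 4: mint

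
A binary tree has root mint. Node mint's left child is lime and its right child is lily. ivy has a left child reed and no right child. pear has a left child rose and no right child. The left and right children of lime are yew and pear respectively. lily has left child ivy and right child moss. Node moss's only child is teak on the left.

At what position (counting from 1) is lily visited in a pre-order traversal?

Pre-order visits the node, then its left subtree, then its right subtree.
Visit mint.
At mint: go left to lime.
  Visit lime.
  At lime: go left to yew.
    yew is a leaf — visit yew.
  At lime: go right to pear.
    Visit pear.
    At pear: go left to rose.
      rose is a leaf — visit rose.
    At pear: no right child.
At mint: go right to lily.
  Visit lily.
  At lily: go left to ivy.
    Visit ivy.
    At ivy: go left to reed.
      reed is a leaf — visit reed.
    At ivy: no right child.
  At lily: go right to moss.
    Visit moss.
    At moss: go left to teak.
      teak is a leaf — visit teak.
    At moss: no right child.
Full pre-order sequence: mint, lime, yew, pear, rose, lily, ivy, reed, moss, teak.

6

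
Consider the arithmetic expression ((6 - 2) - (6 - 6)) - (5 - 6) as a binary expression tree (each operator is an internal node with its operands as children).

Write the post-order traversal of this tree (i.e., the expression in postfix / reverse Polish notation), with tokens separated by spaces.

Post-order on an expression tree gives postfix notation: for each operator, emit left operand, right operand, then the operator.

6 2 - 6 6 - - 5 6 - -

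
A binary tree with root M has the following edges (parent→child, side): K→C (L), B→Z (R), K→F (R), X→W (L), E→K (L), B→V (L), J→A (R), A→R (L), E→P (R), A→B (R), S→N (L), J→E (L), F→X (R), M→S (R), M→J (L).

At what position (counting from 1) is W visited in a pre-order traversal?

Pre-order visits the node, then its left subtree, then its right subtree.
Visit M.
At M: go left to J.
  Visit J.
  At J: go left to E.
    Visit E.
    At E: go left to K.
      Visit K.
      At K: go left to C.
        C is a leaf — visit C.
      At K: go right to F.
        Visit F.
        At F: no left child.
        At F: go right to X.
          Visit X.
          At X: go left to W.
            W is a leaf — visit W.
          At X: no right child.
    At E: go right to P.
      P is a leaf — visit P.
  At J: go right to A.
    Visit A.
    At A: go left to R.
      R is a leaf — visit R.
    At A: go right to B.
      Visit B.
      At B: go left to V.
        V is a leaf — visit V.
      At B: go right to Z.
        Z is a leaf — visit Z.
At M: go right to S.
  Visit S.
  At S: go left to N.
    N is a leaf — visit N.
  At S: no right child.
Full pre-order sequence: M, J, E, K, C, F, X, W, P, A, R, B, V, Z, S, N.

8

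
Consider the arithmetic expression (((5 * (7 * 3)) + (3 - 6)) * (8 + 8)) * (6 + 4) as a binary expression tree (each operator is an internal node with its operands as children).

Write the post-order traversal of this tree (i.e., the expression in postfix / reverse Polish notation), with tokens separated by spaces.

Post-order on an expression tree gives postfix notation: for each operator, emit left operand, right operand, then the operator.

5 7 3 * * 3 6 - + 8 8 + * 6 4 + *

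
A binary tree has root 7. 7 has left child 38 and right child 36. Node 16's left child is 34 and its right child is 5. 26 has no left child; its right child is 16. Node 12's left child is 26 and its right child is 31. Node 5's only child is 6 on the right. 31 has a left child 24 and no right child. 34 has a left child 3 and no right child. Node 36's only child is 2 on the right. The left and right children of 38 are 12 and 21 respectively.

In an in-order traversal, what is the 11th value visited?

21

In-order visits the left subtree, then the node, then the right subtree.
At 7: go left to 38.
  At 38: go left to 12.
    At 12: go left to 26.
      At 26: no left child.
      Visit 26.
      At 26: go right to 16.
        At 16: go left to 34.
          At 34: go left to 3.
            3 is a leaf — visit 3.
          Visit 34.
          At 34: no right child.
        Visit 16.
        At 16: go right to 5.
          At 5: no left child.
          Visit 5.
          At 5: go right to 6.
            6 is a leaf — visit 6.
    Visit 12.
    At 12: go right to 31.
      At 31: go left to 24.
        24 is a leaf — visit 24.
      Visit 31.
      At 31: no right child.
  Visit 38.
  At 38: go right to 21.
    21 is a leaf — visit 21.
Visit 7.
At 7: go right to 36.
  At 36: no left child.
  Visit 36.
  At 36: go right to 2.
    2 is a leaf — visit 2.
Full in-order sequence: 26, 3, 34, 16, 5, 6, 12, 24, 31, 38, 21, 7, 36, 2.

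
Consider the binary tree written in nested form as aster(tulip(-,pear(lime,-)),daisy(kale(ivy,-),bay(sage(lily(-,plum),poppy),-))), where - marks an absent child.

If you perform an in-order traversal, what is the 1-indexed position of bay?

In-order visits the left subtree, then the node, then the right subtree.
At aster: go left to tulip.
  At tulip: no left child.
  Visit tulip.
  At tulip: go right to pear.
    At pear: go left to lime.
      lime is a leaf — visit lime.
    Visit pear.
    At pear: no right child.
Visit aster.
At aster: go right to daisy.
  At daisy: go left to kale.
    At kale: go left to ivy.
      ivy is a leaf — visit ivy.
    Visit kale.
    At kale: no right child.
  Visit daisy.
  At daisy: go right to bay.
    At bay: go left to sage.
      At sage: go left to lily.
        At lily: no left child.
        Visit lily.
        At lily: go right to plum.
          plum is a leaf — visit plum.
      Visit sage.
      At sage: go right to poppy.
        poppy is a leaf — visit poppy.
    Visit bay.
    At bay: no right child.
Full in-order sequence: tulip, lime, pear, aster, ivy, kale, daisy, lily, plum, sage, poppy, bay.

12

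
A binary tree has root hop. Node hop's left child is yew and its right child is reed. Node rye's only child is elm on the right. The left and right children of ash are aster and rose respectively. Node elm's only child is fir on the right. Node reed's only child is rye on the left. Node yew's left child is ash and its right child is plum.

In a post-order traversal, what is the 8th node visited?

rye

Post-order visits the left subtree, then the right subtree, then the node.
At hop: go left to yew.
  At yew: go left to ash.
    At ash: go left to aster.
      aster is a leaf — visit aster.
    At ash: go right to rose.
      rose is a leaf — visit rose.
    Visit ash.
  At yew: go right to plum.
    plum is a leaf — visit plum.
  Visit yew.
At hop: go right to reed.
  At reed: go left to rye.
    At rye: no left child.
    At rye: go right to elm.
      At elm: no left child.
      At elm: go right to fir.
        fir is a leaf — visit fir.
      Visit elm.
    Visit rye.
  At reed: no right child.
  Visit reed.
Visit hop.
Full post-order sequence: aster, rose, ash, plum, yew, fir, elm, rye, reed, hop.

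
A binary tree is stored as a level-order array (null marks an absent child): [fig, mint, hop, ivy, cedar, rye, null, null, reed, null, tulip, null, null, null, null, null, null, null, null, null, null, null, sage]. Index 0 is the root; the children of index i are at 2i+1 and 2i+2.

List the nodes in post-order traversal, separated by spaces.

reed ivy sage tulip cedar mint rye hop fig

Post-order visits the left subtree, then the right subtree, then the node.
At fig: go left to mint.
  At mint: go left to ivy.
    At ivy: no left child.
    At ivy: go right to reed.
      reed is a leaf — visit reed.
    Visit ivy.
  At mint: go right to cedar.
    At cedar: no left child.
    At cedar: go right to tulip.
      At tulip: no left child.
      At tulip: go right to sage.
        sage is a leaf — visit sage.
      Visit tulip.
    Visit cedar.
  Visit mint.
At fig: go right to hop.
  At hop: go left to rye.
    rye is a leaf — visit rye.
  At hop: no right child.
  Visit hop.
Visit fig.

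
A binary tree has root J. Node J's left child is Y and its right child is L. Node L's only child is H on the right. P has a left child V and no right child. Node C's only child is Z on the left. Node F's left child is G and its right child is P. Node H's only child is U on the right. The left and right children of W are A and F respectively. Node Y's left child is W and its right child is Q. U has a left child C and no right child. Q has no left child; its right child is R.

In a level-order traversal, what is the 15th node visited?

Level-order visits nodes level by level from the root, left to right within each level.
Level 0: J
Level 1: Y, L
Level 2: W, Q, H
Level 3: A, F, R, U
Level 4: G, P, C
Level 5: V, Z
Full level-order sequence: J, Y, L, W, Q, H, A, F, R, U, G, P, C, V, Z.

Z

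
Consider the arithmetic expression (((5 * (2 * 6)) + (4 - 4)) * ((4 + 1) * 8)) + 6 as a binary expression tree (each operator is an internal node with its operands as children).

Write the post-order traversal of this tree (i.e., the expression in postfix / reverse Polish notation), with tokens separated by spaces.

Post-order on an expression tree gives postfix notation: for each operator, emit left operand, right operand, then the operator.

5 2 6 * * 4 4 - + 4 1 + 8 * * 6 +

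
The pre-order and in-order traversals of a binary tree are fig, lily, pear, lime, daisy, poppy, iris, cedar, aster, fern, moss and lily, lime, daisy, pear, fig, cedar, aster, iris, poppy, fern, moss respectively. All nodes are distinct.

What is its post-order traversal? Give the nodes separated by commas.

The first element of pre-order is the root; it splits in-order into left and right subtrees.
Root fig: left subtree has 4 nodes {lily, lime, daisy, pear}, right has 6 {cedar, aster, iris, poppy, fern, moss}.
  Root lily: left subtree has 0 nodes { }, right has 3 {lime, daisy, pear}.
    Root pear: left subtree has 2 nodes {lime, daisy}, right has 0 { }.
      Root lime: left subtree has 0 nodes { }, right has 1 {daisy}.
  Root poppy: left subtree has 3 nodes {cedar, aster, iris}, right has 2 {fern, moss}.
    Root iris: left subtree has 2 nodes {cedar, aster}, right has 0 { }.
      Root cedar: left subtree has 0 nodes { }, right has 1 {aster}.
    Root fern: left subtree has 0 nodes { }, right has 1 {moss}.

daisy, lime, pear, lily, aster, cedar, iris, moss, fern, poppy, fig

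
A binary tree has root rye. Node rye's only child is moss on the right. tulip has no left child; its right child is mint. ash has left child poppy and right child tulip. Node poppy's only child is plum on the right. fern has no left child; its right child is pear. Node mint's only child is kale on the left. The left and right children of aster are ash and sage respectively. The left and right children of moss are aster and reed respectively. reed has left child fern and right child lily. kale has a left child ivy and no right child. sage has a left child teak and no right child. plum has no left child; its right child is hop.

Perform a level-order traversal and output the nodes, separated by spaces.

Level-order visits nodes level by level from the root, left to right within each level.
Level 0: rye
Level 1: moss
Level 2: aster, reed
Level 3: ash, sage, fern, lily
Level 4: poppy, tulip, teak, pear
Level 5: plum, mint
Level 6: hop, kale
Level 7: ivy

rye moss aster reed ash sage fern lily poppy tulip teak pear plum mint hop kale ivy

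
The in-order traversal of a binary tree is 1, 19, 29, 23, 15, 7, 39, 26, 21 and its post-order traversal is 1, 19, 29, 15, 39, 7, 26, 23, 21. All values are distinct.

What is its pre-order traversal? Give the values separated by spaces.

21 23 29 19 1 26 7 15 39

The last element of post-order is the root; it splits in-order into left and right subtrees.
Root 21: left subtree has 8 nodes {1, 19, 29, 23, 15, 7, 39, 26}, right has 0 { }.
  Root 23: left subtree has 3 nodes {1, 19, 29}, right has 4 {15, 7, 39, 26}.
    Root 29: left subtree has 2 nodes {1, 19}, right has 0 { }.
      Root 19: left subtree has 1 node {1}, right has 0 { }.
    Root 26: left subtree has 3 nodes {15, 7, 39}, right has 0 { }.
      Root 7: left subtree has 1 node {15}, right has 1 {39}.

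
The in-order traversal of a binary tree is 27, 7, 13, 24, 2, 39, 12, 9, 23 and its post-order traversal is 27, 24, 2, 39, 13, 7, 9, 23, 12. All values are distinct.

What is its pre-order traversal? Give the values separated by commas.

The last element of post-order is the root; it splits in-order into left and right subtrees.
Root 12: left subtree has 6 nodes {27, 7, 13, 24, 2, 39}, right has 2 {9, 23}.
  Root 7: left subtree has 1 node {27}, right has 4 {13, 24, 2, 39}.
    Root 13: left subtree has 0 nodes { }, right has 3 {24, 2, 39}.
      Root 39: left subtree has 2 nodes {24, 2}, right has 0 { }.
        Root 2: left subtree has 1 node {24}, right has 0 { }.
  Root 23: left subtree has 1 node {9}, right has 0 { }.

12, 7, 27, 13, 39, 2, 24, 23, 9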